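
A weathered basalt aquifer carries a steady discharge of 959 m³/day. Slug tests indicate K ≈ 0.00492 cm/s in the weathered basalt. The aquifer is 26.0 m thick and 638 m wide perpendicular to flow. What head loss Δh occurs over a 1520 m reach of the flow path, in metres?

20.7

Convert K: 0.00492 cm/s × 864 = 4.251 m/day.
Cross-sectional area A = 638 × 26.0 = 16588 m².
From Q = K·A·i, i = Q / (K·A) = 959 / (4.251 × 16588) = 0.01360.
Head loss Δh = i · L = 0.01360 × 1520 = 20.67 m.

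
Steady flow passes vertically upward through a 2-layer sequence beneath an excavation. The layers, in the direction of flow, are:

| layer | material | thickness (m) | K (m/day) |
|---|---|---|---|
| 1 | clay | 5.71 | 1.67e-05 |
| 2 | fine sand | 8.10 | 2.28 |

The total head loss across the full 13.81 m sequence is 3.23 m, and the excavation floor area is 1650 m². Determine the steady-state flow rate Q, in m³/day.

Flow is perpendicular to layering, so the layers act in series and the equivalent K is the thickness-weighted harmonic mean.
Total thickness L = 5.71 + 8.10 = 13.81 m.
Σ(b_i/K_i) = 5.71/1.67e-05 + 8.10/2.28 = 3.419e+05 d.
K_eq = L / Σ(b_i/K_i) = 13.81 / 3.419e+05 = 4.039e-05 m/day.
Q = K_eq · A · (Δh/L) = 4.039e-05 × 1650 × (3.23/13.81) = 0.01559 m³/day.

0.0156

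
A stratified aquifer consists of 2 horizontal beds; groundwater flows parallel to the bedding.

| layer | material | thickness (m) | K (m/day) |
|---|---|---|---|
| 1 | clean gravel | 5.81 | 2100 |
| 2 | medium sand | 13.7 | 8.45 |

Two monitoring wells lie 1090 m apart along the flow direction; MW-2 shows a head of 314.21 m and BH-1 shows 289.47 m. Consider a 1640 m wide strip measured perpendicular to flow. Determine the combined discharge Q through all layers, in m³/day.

Flow is parallel to layering, so each bed carries its own Darcy discharge and the transmissivities add.
Σ(K_i·b_i) = 2100×5.81 + 8.45×13.7 = 12317 m²/day.
Hydraulic gradient i = (314.21 − 289.47) / 1090 = 24.74 / 1090 = 0.02270.
Q = Σ(K_i·b_i) · W · i = 12317 × 1640 × 0.02270 = 4.585e+05 m³/day.

458000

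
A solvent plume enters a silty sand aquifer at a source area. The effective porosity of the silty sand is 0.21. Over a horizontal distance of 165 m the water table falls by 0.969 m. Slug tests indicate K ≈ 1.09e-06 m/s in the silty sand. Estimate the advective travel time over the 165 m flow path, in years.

172

Convert K: 1.09e-06 m/s × 86400 = 0.09418 m/day.
Hydraulic gradient i = Δh / L = 0.969 / 165 = 0.005873.
Darcy flux q = K · i = 0.09418 × 0.005873 = 0.0005531 m/day.
Seepage velocity v = q / n_e = 0.0005531 / 0.21 = 0.002634 m/day.
Travel time t = L / v = 165 / 0.002634 = 62650 days = 171.5 years.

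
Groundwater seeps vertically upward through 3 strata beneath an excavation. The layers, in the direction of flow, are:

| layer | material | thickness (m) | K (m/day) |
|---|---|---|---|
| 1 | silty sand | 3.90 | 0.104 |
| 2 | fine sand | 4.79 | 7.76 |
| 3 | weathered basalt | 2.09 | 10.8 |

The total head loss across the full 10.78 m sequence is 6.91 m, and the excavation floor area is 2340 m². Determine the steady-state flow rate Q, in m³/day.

Flow is perpendicular to layering, so the layers act in series and the equivalent K is the thickness-weighted harmonic mean.
Total thickness L = 3.90 + 4.79 + 2.09 = 10.78 m.
Σ(b_i/K_i) = 3.90/0.104 + 4.79/7.76 + 2.09/10.8 = 38.31 d.
K_eq = L / Σ(b_i/K_i) = 10.78 / 38.31 = 0.2814 m/day.
Q = K_eq · A · (Δh/L) = 0.2814 × 2340 × (6.91/10.78) = 422.1 m³/day.

422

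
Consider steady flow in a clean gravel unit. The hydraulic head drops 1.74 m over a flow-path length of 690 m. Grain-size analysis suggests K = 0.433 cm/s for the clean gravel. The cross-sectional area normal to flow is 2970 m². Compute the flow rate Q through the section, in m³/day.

2800

Convert K: 0.433 cm/s × 864 = 374.1 m/day.
Hydraulic gradient i = Δh / L = 1.74 / 690 = 0.002522.
Darcy's law: Q = K · A · i = 374.1 × 2970 × 0.002522 = 2802 m³/day.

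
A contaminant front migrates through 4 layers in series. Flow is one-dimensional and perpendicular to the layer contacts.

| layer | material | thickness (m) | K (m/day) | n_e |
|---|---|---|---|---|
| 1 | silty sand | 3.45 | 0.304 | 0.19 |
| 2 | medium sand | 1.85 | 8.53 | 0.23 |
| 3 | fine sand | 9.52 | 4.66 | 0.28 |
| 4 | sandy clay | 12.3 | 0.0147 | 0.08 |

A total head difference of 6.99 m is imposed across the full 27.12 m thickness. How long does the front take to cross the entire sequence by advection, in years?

1.58

With flow normal to the layers, continuity requires the same specific discharge q through every layer.
Σ(b_i/K_i) = 3.45/0.304 + 1.85/8.53 + 9.52/4.66 + 12.3/0.0147 = 850.3 d.
q = Δh / Σ(b_i/K_i) = 6.99 / 850.3 = 0.008220 m/day.
In each layer the seepage velocity is v_i = q/n_i, so the layer transit time is t_i = b_i·n_i / q:
  layer 1 (silty sand): t_1 = 3.45 × 0.19 / 0.008220 = 79.74 d
  layer 2 (medium sand): t_2 = 1.85 × 0.23 / 0.008220 = 51.76 d
  layer 3 (fine sand): t_3 = 9.52 × 0.28 / 0.008220 = 324.3 d
  layer 4 (sandy clay): t_4 = 12.3 × 0.08 / 0.008220 = 119.7 d
Total t = Σ t_i = 575.5 days = 1.576 years.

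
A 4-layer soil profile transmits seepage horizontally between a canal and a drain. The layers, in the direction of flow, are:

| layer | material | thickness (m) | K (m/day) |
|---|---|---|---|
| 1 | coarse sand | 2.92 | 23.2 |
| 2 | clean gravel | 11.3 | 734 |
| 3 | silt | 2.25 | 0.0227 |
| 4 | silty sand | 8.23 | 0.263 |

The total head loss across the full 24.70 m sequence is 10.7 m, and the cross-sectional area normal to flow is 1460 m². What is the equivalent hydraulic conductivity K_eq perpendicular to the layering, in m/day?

0.189

Flow is perpendicular to layering, so the layers act in series and the equivalent K is the thickness-weighted harmonic mean.
Total thickness L = 2.92 + 11.3 + 2.25 + 8.23 = 24.70 m.
Σ(b_i/K_i) = 2.92/23.2 + 11.3/734 + 2.25/0.0227 + 8.23/0.263 = 130.6 d.
K_eq = L / Σ(b_i/K_i) = 24.70 / 130.6 = 0.1892 m/day.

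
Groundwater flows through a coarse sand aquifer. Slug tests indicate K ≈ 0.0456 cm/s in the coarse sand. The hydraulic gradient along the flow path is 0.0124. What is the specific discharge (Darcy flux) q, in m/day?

Convert K: 0.0456 cm/s × 864 = 39.40 m/day.
Hydraulic gradient i = 0.0124.
Specific discharge q = K · i = 39.40 × 0.01240 = 0.4885 m/day.

0.489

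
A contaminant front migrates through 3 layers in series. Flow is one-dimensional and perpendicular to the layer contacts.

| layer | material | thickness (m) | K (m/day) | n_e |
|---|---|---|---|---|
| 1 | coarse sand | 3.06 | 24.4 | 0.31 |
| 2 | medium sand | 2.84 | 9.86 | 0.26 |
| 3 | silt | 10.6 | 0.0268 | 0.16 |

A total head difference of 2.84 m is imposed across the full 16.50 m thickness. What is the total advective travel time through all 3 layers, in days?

472

With flow normal to the layers, continuity requires the same specific discharge q through every layer.
Σ(b_i/K_i) = 3.06/24.4 + 2.84/9.86 + 10.6/0.0268 = 395.9 d.
q = Δh / Σ(b_i/K_i) = 2.84 / 395.9 = 0.007173 m/day.
In each layer the seepage velocity is v_i = q/n_i, so the layer transit time is t_i = b_i·n_i / q:
  layer 1 (coarse sand): t_1 = 3.06 × 0.31 / 0.007173 = 132.2 d
  layer 2 (medium sand): t_2 = 2.84 × 0.26 / 0.007173 = 102.9 d
  layer 3 (silt): t_3 = 10.6 × 0.16 / 0.007173 = 236.4 d
Total t = Σ t_i = 471.6 days.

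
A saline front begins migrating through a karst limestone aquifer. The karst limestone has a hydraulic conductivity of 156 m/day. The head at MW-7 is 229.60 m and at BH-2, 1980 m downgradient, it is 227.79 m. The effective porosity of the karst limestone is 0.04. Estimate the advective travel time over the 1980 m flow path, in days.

Hydraulic gradient i = (229.60 − 227.79) / 1980 = 1.81 / 1980 = 0.0009141.
Darcy flux q = K · i = 156.0 × 0.0009141 = 0.1426 m/day.
Seepage velocity v = q / n_e = 0.1426 / 0.04 = 3.565 m/day.
Travel time t = L / v = 1980 / 3.565 = 555.4 days.

555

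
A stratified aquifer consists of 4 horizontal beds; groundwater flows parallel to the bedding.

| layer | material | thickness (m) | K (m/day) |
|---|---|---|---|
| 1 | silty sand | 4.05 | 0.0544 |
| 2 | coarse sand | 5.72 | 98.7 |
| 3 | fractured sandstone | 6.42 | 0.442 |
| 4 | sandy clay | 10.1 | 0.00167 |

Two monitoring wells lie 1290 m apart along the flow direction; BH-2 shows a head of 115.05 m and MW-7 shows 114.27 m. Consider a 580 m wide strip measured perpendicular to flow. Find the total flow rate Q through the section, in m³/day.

199

Flow is parallel to layering, so each bed carries its own Darcy discharge and the transmissivities add.
Σ(K_i·b_i) = 0.0544×4.05 + 98.7×5.72 + 0.442×6.42 + 0.00167×10.1 = 567.6 m²/day.
Hydraulic gradient i = (115.05 − 114.27) / 1290 = 0.78 / 1290 = 0.0006047.
Q = Σ(K_i·b_i) · W · i = 567.6 × 580 × 0.0006047 = 199.1 m³/day.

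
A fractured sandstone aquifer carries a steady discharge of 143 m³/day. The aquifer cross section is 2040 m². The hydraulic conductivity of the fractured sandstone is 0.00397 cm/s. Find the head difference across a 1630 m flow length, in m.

Convert K: 0.00397 cm/s × 864 = 3.430 m/day.
From Q = K·A·i, i = Q / (K·A) = 143 / (3.430 × 2040) = 0.02044.
Head loss Δh = i · L = 0.02044 × 1630 = 33.31 m.

33.3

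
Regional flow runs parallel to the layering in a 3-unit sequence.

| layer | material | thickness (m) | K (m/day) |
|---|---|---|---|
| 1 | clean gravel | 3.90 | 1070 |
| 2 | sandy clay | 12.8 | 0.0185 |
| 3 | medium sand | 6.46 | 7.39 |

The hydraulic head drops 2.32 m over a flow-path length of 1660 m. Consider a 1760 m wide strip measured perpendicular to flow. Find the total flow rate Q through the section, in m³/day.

Flow is parallel to layering, so each bed carries its own Darcy discharge and the transmissivities add.
Σ(K_i·b_i) = 1070×3.90 + 0.0185×12.8 + 7.39×6.46 = 4221 m²/day.
Hydraulic gradient i = Δh / L = 2.32 / 1660 = 0.001398.
Q = Σ(K_i·b_i) · W · i = 4221 × 1760 × 0.001398 = 10383 m³/day.

10400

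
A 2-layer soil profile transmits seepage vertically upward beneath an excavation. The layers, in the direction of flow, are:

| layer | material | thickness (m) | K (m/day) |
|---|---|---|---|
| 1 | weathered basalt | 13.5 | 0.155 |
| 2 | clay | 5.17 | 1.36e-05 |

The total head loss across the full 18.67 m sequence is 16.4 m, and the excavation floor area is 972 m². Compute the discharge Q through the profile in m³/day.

Flow is perpendicular to layering, so the layers act in series and the equivalent K is the thickness-weighted harmonic mean.
Total thickness L = 13.5 + 5.17 = 18.67 m.
Σ(b_i/K_i) = 13.5/0.155 + 5.17/1.36e-05 = 3.802e+05 d.
K_eq = L / Σ(b_i/K_i) = 18.67 / 3.802e+05 = 4.910e-05 m/day.
Q = K_eq · A · (Δh/L) = 4.910e-05 × 972 × (16.4/18.67) = 0.04192 m³/day.

0.0419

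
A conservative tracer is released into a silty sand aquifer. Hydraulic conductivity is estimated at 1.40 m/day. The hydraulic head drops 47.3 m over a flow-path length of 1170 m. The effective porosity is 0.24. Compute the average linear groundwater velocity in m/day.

0.236

Hydraulic gradient i = Δh / L = 47.3 / 1170 = 0.04043.
Darcy flux q = K · i = 1.400 × 0.04043 = 0.05660 m/day.
Seepage velocity v = q / n_e = 0.05660 / 0.24 = 0.2358 m/day.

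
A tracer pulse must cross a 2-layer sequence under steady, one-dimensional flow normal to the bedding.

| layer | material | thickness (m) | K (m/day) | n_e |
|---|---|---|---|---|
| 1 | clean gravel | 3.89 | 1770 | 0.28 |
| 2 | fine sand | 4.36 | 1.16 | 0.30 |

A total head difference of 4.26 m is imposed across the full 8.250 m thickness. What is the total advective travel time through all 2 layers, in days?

With flow normal to the layers, continuity requires the same specific discharge q through every layer.
Σ(b_i/K_i) = 3.89/1770 + 4.36/1.16 = 3.761 d.
q = Δh / Σ(b_i/K_i) = 4.26 / 3.761 = 1.133 m/day.
In each layer the seepage velocity is v_i = q/n_i, so the layer transit time is t_i = b_i·n_i / q:
  layer 1 (clean gravel): t_1 = 3.89 × 0.28 / 1.133 = 0.9616 d
  layer 2 (fine sand): t_2 = 4.36 × 0.30 / 1.133 = 1.155 d
Total t = Σ t_i = 2.116 days.

2.12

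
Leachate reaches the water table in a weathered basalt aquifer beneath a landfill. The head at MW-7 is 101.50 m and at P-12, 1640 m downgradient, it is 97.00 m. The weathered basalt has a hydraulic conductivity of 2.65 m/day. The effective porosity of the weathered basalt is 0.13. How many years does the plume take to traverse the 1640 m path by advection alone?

Hydraulic gradient i = (101.50 − 97.00) / 1640 = 4.5 / 1640 = 0.002744.
Darcy flux q = K · i = 2.650 × 0.002744 = 0.007271 m/day.
Seepage velocity v = q / n_e = 0.007271 / 0.13 = 0.05593 m/day.
Travel time t = L / v = 1640 / 0.05593 = 29321 days = 80.28 years.

80.3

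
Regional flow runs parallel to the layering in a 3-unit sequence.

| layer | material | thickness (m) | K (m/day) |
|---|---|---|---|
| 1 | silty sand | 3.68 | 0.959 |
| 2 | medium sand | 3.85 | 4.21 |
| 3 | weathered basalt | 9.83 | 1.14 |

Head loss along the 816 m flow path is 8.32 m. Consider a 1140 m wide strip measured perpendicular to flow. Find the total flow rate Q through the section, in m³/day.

Flow is parallel to layering, so each bed carries its own Darcy discharge and the transmissivities add.
Σ(K_i·b_i) = 0.959×3.68 + 4.21×3.85 + 1.14×9.83 = 30.94 m²/day.
Hydraulic gradient i = Δh / L = 8.32 / 816 = 0.01020.
Q = Σ(K_i·b_i) · W · i = 30.94 × 1140 × 0.01020 = 359.7 m³/day.

360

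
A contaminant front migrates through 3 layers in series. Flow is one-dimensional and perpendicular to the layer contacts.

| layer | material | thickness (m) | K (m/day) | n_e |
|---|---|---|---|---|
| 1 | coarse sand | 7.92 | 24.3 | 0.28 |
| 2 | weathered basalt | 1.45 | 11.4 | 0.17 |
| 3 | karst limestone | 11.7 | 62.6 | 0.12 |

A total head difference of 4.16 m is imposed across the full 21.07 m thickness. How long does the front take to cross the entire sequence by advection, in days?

With flow normal to the layers, continuity requires the same specific discharge q through every layer.
Σ(b_i/K_i) = 7.92/24.3 + 1.45/11.4 + 11.7/62.6 = 0.6400 d.
q = Δh / Σ(b_i/K_i) = 4.16 / 0.6400 = 6.500 m/day.
In each layer the seepage velocity is v_i = q/n_i, so the layer transit time is t_i = b_i·n_i / q:
  layer 1 (coarse sand): t_1 = 7.92 × 0.28 / 6.500 = 0.3412 d
  layer 2 (weathered basalt): t_2 = 1.45 × 0.17 / 6.500 = 0.03792 d
  layer 3 (karst limestone): t_3 = 11.7 × 0.12 / 6.500 = 0.2160 d
Total t = Σ t_i = 0.5951 days.

0.595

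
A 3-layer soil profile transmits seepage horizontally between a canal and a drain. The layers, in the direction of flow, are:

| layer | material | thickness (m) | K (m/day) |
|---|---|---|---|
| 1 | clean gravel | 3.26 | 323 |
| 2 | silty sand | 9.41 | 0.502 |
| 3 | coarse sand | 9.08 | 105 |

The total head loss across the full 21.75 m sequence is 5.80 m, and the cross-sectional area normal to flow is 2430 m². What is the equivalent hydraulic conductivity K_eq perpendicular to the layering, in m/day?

1.15

Flow is perpendicular to layering, so the layers act in series and the equivalent K is the thickness-weighted harmonic mean.
Total thickness L = 3.26 + 9.41 + 9.08 = 21.75 m.
Σ(b_i/K_i) = 3.26/323 + 9.41/0.502 + 9.08/105 = 18.84 d.
K_eq = L / Σ(b_i/K_i) = 21.75 / 18.84 = 1.154 m/day.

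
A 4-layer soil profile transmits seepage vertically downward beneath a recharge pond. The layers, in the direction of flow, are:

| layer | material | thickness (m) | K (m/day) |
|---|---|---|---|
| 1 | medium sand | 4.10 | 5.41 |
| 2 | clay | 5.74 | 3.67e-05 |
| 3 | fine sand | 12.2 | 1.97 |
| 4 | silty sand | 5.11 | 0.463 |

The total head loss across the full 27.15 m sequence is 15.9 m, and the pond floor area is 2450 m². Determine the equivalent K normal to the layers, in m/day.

0.000174

Flow is perpendicular to layering, so the layers act in series and the equivalent K is the thickness-weighted harmonic mean.
Total thickness L = 4.10 + 5.74 + 12.2 + 5.11 = 27.15 m.
Σ(b_i/K_i) = 4.10/5.41 + 5.74/3.67e-05 + 12.2/1.97 + 5.11/0.463 = 1.564e+05 d.
K_eq = L / Σ(b_i/K_i) = 27.15 / 1.564e+05 = 0.0001736 m/day.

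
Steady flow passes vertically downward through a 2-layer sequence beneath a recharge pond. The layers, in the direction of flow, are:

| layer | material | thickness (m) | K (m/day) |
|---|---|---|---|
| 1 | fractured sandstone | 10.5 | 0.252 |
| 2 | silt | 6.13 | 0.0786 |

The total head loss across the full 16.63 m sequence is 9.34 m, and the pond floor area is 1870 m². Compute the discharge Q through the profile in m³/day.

146

Flow is perpendicular to layering, so the layers act in series and the equivalent K is the thickness-weighted harmonic mean.
Total thickness L = 10.5 + 6.13 = 16.63 m.
Σ(b_i/K_i) = 10.5/0.252 + 6.13/0.0786 = 119.7 d.
K_eq = L / Σ(b_i/K_i) = 16.63 / 119.7 = 0.1390 m/day.
Q = K_eq · A · (Δh/L) = 0.1390 × 1870 × (9.34/16.63) = 146.0 m³/day.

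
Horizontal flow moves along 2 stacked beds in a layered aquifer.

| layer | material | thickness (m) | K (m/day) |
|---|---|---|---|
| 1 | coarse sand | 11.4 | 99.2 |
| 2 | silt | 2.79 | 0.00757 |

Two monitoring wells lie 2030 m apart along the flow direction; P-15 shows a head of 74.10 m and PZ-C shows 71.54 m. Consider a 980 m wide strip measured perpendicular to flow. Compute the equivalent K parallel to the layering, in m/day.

79.7

Flow is parallel to layering, so each bed carries its own Darcy discharge and the transmissivities add.
Σ(K_i·b_i) = 99.2×11.4 + 0.00757×2.79 = 1131 m²/day.
Total thickness b = 14.19 m, so K_eq = Σ(K_i·b_i)/b = 79.70 m/day.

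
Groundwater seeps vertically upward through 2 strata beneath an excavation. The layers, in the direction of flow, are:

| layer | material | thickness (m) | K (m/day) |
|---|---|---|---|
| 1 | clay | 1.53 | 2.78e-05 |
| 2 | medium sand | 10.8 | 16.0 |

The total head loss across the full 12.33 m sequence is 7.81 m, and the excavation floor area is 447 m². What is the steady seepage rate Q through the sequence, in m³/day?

Flow is perpendicular to layering, so the layers act in series and the equivalent K is the thickness-weighted harmonic mean.
Total thickness L = 1.53 + 10.8 = 12.33 m.
Σ(b_i/K_i) = 1.53/2.78e-05 + 10.8/16.0 = 55037 d.
K_eq = L / Σ(b_i/K_i) = 12.33 / 55037 = 0.0002240 m/day.
Q = K_eq · A · (Δh/L) = 0.0002240 × 447 × (7.81/12.33) = 0.06343 m³/day.

0.0634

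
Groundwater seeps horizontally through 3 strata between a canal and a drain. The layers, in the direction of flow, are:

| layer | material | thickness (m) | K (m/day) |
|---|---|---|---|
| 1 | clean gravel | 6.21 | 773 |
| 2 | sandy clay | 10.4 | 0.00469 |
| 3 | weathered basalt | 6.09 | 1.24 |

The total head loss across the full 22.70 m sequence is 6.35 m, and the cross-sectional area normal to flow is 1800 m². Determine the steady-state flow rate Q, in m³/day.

5.14

Flow is perpendicular to layering, so the layers act in series and the equivalent K is the thickness-weighted harmonic mean.
Total thickness L = 6.21 + 10.4 + 6.09 = 22.70 m.
Σ(b_i/K_i) = 6.21/773 + 10.4/0.00469 + 6.09/1.24 = 2222 d.
K_eq = L / Σ(b_i/K_i) = 22.70 / 2222 = 0.01021 m/day.
Q = K_eq · A · (Δh/L) = 0.01021 × 1800 × (6.35/22.70) = 5.143 m³/day.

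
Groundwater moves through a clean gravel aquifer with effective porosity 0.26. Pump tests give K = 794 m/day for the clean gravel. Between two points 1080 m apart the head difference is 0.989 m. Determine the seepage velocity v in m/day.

Hydraulic gradient i = Δh / L = 0.989 / 1080 = 0.0009157.
Darcy flux q = K · i = 794.0 × 0.0009157 = 0.7271 m/day.
Seepage velocity v = q / n_e = 0.7271 / 0.26 = 2.797 m/day.

2.80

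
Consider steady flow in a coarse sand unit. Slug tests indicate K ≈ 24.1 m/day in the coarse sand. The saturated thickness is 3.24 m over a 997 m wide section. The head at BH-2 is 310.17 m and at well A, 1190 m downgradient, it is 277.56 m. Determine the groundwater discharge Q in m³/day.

2130

Cross-sectional area A = 997 × 3.24 = 3230 m².
Hydraulic gradient i = (310.17 − 277.56) / 1190 = 32.61 / 1190 = 0.02740.
Darcy's law: Q = K · A · i = 24.10 × 3230 × 0.02740 = 2133 m³/day.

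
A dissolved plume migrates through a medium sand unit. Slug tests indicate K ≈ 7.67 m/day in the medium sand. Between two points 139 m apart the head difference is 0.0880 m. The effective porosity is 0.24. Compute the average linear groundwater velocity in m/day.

0.0202

Hydraulic gradient i = Δh / L = 0.0880 / 139 = 0.0006331.
Darcy flux q = K · i = 7.670 × 0.0006331 = 0.004856 m/day.
Seepage velocity v = q / n_e = 0.004856 / 0.24 = 0.02023 m/day.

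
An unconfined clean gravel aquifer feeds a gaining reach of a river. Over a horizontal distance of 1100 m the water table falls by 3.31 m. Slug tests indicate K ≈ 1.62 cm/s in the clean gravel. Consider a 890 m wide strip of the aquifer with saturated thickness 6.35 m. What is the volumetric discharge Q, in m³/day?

23800

Convert K: 1.62 cm/s × 864 = 1400 m/day.
Cross-sectional area A = 890 × 6.35 = 5652 m².
Hydraulic gradient i = Δh / L = 3.31 / 1100 = 0.003009.
Darcy's law: Q = K · A · i = 1400 × 5652 × 0.003009 = 23803 m³/day.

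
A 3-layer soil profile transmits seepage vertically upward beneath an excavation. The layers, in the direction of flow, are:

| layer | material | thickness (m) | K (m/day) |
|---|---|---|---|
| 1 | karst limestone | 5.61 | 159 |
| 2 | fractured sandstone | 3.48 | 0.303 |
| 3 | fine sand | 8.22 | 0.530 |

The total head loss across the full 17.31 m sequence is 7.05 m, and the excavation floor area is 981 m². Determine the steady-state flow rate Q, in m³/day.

Flow is perpendicular to layering, so the layers act in series and the equivalent K is the thickness-weighted harmonic mean.
Total thickness L = 5.61 + 3.48 + 8.22 = 17.31 m.
Σ(b_i/K_i) = 5.61/159 + 3.48/0.303 + 8.22/0.530 = 27.03 d.
K_eq = L / Σ(b_i/K_i) = 17.31 / 27.03 = 0.6404 m/day.
Q = K_eq · A · (Δh/L) = 0.6404 × 981 × (7.05/17.31) = 255.9 m³/day.

256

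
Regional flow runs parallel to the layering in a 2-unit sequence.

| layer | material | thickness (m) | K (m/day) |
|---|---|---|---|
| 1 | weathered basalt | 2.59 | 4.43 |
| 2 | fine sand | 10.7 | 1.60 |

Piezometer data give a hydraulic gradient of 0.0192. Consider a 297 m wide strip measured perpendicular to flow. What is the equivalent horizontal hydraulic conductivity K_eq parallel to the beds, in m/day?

Flow is parallel to layering, so each bed carries its own Darcy discharge and the transmissivities add.
Σ(K_i·b_i) = 4.43×2.59 + 1.60×10.7 = 28.59 m²/day.
Total thickness b = 13.29 m, so K_eq = Σ(K_i·b_i)/b = 2.152 m/day.

2.15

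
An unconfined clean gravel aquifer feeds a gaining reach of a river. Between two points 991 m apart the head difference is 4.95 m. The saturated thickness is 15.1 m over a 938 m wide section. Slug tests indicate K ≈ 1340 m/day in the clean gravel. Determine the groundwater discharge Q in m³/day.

Cross-sectional area A = 938 × 15.1 = 14164 m².
Hydraulic gradient i = Δh / L = 4.95 / 991 = 0.004995.
Darcy's law: Q = K · A · i = 1340 × 14164 × 0.004995 = 94802 m³/day.

94800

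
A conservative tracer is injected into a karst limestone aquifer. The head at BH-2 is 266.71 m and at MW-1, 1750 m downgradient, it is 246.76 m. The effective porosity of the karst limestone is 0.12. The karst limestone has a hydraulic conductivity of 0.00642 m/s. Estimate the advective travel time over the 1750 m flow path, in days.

Convert K: 0.00642 m/s × 86400 = 554.7 m/day.
Hydraulic gradient i = (266.71 − 246.76) / 1750 = 19.95 / 1750 = 0.01140.
Darcy flux q = K · i = 554.7 × 0.01140 = 6.323 m/day.
Seepage velocity v = q / n_e = 6.323 / 0.12 = 52.70 m/day.
Travel time t = L / v = 1750 / 52.70 = 33.21 days.

33.2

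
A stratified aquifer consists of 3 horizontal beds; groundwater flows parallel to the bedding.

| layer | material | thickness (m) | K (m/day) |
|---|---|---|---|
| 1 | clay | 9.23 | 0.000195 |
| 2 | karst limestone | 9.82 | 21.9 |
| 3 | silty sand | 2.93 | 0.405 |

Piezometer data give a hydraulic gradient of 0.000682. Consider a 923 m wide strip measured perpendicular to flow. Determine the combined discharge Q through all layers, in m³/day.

136

Flow is parallel to layering, so each bed carries its own Darcy discharge and the transmissivities add.
Σ(K_i·b_i) = 0.000195×9.23 + 21.9×9.82 + 0.405×2.93 = 216.2 m²/day.
Hydraulic gradient i = 0.000682.
Q = Σ(K_i·b_i) · W · i = 216.2 × 923 × 0.0006820 = 136.1 m³/day.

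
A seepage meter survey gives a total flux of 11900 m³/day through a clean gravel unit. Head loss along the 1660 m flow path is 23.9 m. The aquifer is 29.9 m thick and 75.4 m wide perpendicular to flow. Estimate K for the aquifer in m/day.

Cross-sectional area A = 75.4 × 29.9 = 2254 m².
Hydraulic gradient i = Δh / L = 23.9 / 1660 = 0.01440.
From Q = K·A·i, K = Q / (A·i) = 11900 / (2254 × 0.01440) = 366.6 m/day.

367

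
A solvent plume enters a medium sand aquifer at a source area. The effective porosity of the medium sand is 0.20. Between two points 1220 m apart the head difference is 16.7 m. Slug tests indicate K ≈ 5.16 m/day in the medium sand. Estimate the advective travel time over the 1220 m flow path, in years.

Hydraulic gradient i = Δh / L = 16.7 / 1220 = 0.01369.
Darcy flux q = K · i = 5.160 × 0.01369 = 0.07063 m/day.
Seepage velocity v = q / n_e = 0.07063 / 0.20 = 0.3532 m/day.
Travel time t = L / v = 1220 / 0.3532 = 3454 days = 9.458 years.

9.46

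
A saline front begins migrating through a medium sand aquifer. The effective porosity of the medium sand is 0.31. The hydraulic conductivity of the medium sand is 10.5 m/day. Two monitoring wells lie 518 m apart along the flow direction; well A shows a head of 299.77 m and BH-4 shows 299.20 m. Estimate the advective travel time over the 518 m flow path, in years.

Hydraulic gradient i = (299.77 − 299.20) / 518 = 0.57 / 518 = 0.001100.
Darcy flux q = K · i = 10.50 × 0.001100 = 0.01155 m/day.
Seepage velocity v = q / n_e = 0.01155 / 0.31 = 0.03727 m/day.
Travel time t = L / v = 518 / 0.03727 = 13898 days = 38.05 years.

38.1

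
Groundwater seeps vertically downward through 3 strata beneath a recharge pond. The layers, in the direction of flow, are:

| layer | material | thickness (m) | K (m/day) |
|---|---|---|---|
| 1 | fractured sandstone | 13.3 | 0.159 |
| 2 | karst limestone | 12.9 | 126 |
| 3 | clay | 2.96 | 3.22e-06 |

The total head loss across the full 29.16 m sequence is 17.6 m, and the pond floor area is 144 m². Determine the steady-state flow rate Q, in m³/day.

Flow is perpendicular to layering, so the layers act in series and the equivalent K is the thickness-weighted harmonic mean.
Total thickness L = 13.3 + 12.9 + 2.96 = 29.16 m.
Σ(b_i/K_i) = 13.3/0.159 + 12.9/126 + 2.96/3.22e-06 = 9.193e+05 d.
K_eq = L / Σ(b_i/K_i) = 29.16 / 9.193e+05 = 3.172e-05 m/day.
Q = K_eq · A · (Δh/L) = 3.172e-05 × 144 × (17.6/29.16) = 0.002757 m³/day.

0.00276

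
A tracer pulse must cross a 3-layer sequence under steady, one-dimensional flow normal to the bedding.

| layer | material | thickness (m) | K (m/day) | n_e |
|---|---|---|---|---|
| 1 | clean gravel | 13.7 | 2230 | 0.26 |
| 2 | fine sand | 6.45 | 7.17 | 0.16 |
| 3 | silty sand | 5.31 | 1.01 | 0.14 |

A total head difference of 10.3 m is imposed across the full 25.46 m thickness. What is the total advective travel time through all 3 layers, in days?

With flow normal to the layers, continuity requires the same specific discharge q through every layer.
Σ(b_i/K_i) = 13.7/2230 + 6.45/7.17 + 5.31/1.01 = 6.163 d.
q = Δh / Σ(b_i/K_i) = 10.3 / 6.163 = 1.671 m/day.
In each layer the seepage velocity is v_i = q/n_i, so the layer transit time is t_i = b_i·n_i / q:
  layer 1 (clean gravel): t_1 = 13.7 × 0.26 / 1.671 = 2.131 d
  layer 2 (fine sand): t_2 = 6.45 × 0.16 / 1.671 = 0.6175 d
  layer 3 (silty sand): t_3 = 5.31 × 0.14 / 1.671 = 0.4448 d
Total t = Σ t_i = 3.194 days.

3.19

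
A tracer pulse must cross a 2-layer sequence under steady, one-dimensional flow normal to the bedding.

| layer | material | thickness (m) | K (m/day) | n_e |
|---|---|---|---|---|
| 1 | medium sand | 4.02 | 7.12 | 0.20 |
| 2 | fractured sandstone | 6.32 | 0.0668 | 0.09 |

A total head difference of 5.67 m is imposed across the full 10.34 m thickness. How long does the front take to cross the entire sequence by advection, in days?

With flow normal to the layers, continuity requires the same specific discharge q through every layer.
Σ(b_i/K_i) = 4.02/7.12 + 6.32/0.0668 = 95.18 d.
q = Δh / Σ(b_i/K_i) = 5.67 / 95.18 = 0.05957 m/day.
In each layer the seepage velocity is v_i = q/n_i, so the layer transit time is t_i = b_i·n_i / q:
  layer 1 (medium sand): t_1 = 4.02 × 0.20 / 0.05957 = 13.50 d
  layer 2 (fractured sandstone): t_2 = 6.32 × 0.09 / 0.05957 = 9.548 d
Total t = Σ t_i = 23.04 days.

23.0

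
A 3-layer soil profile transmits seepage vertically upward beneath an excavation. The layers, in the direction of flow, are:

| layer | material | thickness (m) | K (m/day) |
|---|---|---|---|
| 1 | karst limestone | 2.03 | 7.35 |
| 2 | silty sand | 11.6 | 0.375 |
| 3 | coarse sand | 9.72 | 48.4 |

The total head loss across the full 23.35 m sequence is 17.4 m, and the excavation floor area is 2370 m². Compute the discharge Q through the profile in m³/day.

1310

Flow is perpendicular to layering, so the layers act in series and the equivalent K is the thickness-weighted harmonic mean.
Total thickness L = 2.03 + 11.6 + 9.72 = 23.35 m.
Σ(b_i/K_i) = 2.03/7.35 + 11.6/0.375 + 9.72/48.4 = 31.41 d.
K_eq = L / Σ(b_i/K_i) = 23.35 / 31.41 = 0.7434 m/day.
Q = K_eq · A · (Δh/L) = 0.7434 × 2370 × (17.4/23.35) = 1313 m³/day.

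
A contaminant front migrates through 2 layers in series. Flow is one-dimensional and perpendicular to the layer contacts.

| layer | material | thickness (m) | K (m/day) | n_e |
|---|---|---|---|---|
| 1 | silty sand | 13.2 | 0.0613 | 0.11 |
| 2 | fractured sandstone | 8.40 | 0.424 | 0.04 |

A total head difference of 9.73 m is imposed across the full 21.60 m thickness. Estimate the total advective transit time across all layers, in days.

43.2

With flow normal to the layers, continuity requires the same specific discharge q through every layer.
Σ(b_i/K_i) = 13.2/0.0613 + 8.40/0.424 = 235.1 d.
q = Δh / Σ(b_i/K_i) = 9.73 / 235.1 = 0.04138 m/day.
In each layer the seepage velocity is v_i = q/n_i, so the layer transit time is t_i = b_i·n_i / q:
  layer 1 (silty sand): t_1 = 13.2 × 0.11 / 0.04138 = 35.09 d
  layer 2 (fractured sandstone): t_2 = 8.40 × 0.04 / 0.04138 = 8.120 d
Total t = Σ t_i = 43.21 days.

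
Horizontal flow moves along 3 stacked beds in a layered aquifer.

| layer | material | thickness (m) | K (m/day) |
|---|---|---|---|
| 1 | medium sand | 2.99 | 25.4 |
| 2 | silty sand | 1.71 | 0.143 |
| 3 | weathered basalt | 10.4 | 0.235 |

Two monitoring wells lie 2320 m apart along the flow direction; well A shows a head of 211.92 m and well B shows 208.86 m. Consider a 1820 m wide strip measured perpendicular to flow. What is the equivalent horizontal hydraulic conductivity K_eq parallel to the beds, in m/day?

Flow is parallel to layering, so each bed carries its own Darcy discharge and the transmissivities add.
Σ(K_i·b_i) = 25.4×2.99 + 0.143×1.71 + 0.235×10.4 = 78.63 m²/day.
Total thickness b = 15.10 m, so K_eq = Σ(K_i·b_i)/b = 5.208 m/day.

5.21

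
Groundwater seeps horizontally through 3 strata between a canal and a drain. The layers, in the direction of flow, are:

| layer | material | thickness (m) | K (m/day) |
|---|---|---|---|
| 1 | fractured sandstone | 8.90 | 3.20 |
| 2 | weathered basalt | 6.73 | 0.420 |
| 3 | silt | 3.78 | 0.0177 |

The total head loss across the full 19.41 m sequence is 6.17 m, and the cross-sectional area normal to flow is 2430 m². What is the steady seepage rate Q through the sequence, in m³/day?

64.5

Flow is perpendicular to layering, so the layers act in series and the equivalent K is the thickness-weighted harmonic mean.
Total thickness L = 8.90 + 6.73 + 3.78 = 19.41 m.
Σ(b_i/K_i) = 8.90/3.20 + 6.73/0.420 + 3.78/0.0177 = 232.4 d.
K_eq = L / Σ(b_i/K_i) = 19.41 / 232.4 = 0.08353 m/day.
Q = K_eq · A · (Δh/L) = 0.08353 × 2430 × (6.17/19.41) = 64.52 m³/day.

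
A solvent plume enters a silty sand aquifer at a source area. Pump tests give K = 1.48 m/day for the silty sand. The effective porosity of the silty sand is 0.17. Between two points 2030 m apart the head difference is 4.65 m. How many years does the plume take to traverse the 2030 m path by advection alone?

Hydraulic gradient i = Δh / L = 4.65 / 2030 = 0.002291.
Darcy flux q = K · i = 1.480 × 0.002291 = 0.003390 m/day.
Seepage velocity v = q / n_e = 0.003390 / 0.17 = 0.01994 m/day.
Travel time t = L / v = 2030 / 0.01994 = 1.018e+05 days = 278.7 years.

279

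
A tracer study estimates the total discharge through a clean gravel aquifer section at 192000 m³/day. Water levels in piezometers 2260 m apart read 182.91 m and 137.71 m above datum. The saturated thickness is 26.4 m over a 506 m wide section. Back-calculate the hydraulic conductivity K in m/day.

719

Cross-sectional area A = 506 × 26.4 = 13358 m².
Hydraulic gradient i = (182.91 − 137.71) / 2260 = 45.2 / 2260 = 0.02000.
From Q = K·A·i, K = Q / (A·i) = 192000 / (13358 × 0.02000) = 718.6 m/day.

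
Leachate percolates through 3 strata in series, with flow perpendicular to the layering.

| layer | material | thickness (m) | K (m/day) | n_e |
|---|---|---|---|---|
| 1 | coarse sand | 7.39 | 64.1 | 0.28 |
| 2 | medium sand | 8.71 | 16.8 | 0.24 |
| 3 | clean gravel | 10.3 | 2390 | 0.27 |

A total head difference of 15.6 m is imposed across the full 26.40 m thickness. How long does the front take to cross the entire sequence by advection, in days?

With flow normal to the layers, continuity requires the same specific discharge q through every layer.
Σ(b_i/K_i) = 7.39/64.1 + 8.71/16.8 + 10.3/2390 = 0.6381 d.
q = Δh / Σ(b_i/K_i) = 15.6 / 0.6381 = 24.45 m/day.
In each layer the seepage velocity is v_i = q/n_i, so the layer transit time is t_i = b_i·n_i / q:
  layer 1 (coarse sand): t_1 = 7.39 × 0.28 / 24.45 = 0.08463 d
  layer 2 (medium sand): t_2 = 8.71 × 0.24 / 24.45 = 0.08550 d
  layer 3 (clean gravel): t_3 = 10.3 × 0.27 / 24.45 = 0.1137 d
Total t = Σ t_i = 0.2839 days.

0.284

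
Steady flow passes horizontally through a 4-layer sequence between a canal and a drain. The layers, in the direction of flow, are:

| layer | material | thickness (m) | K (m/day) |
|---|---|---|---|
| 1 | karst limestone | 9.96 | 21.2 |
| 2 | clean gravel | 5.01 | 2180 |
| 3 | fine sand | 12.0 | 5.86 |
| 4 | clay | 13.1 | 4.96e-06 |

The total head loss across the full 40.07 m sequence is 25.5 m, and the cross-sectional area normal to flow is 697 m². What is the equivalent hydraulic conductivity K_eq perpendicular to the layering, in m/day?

Flow is perpendicular to layering, so the layers act in series and the equivalent K is the thickness-weighted harmonic mean.
Total thickness L = 9.96 + 5.01 + 12.0 + 13.1 = 40.07 m.
Σ(b_i/K_i) = 9.96/21.2 + 5.01/2180 + 12.0/5.86 + 13.1/4.96e-06 = 2.641e+06 d.
K_eq = L / Σ(b_i/K_i) = 40.07 / 2.641e+06 = 1.517e-05 m/day.

1.52e-05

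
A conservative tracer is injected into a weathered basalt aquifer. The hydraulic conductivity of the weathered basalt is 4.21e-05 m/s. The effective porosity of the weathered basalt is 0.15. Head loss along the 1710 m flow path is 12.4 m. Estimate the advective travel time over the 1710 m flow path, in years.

Convert K: 4.21e-05 m/s × 86400 = 3.637 m/day.
Hydraulic gradient i = Δh / L = 12.4 / 1710 = 0.007251.
Darcy flux q = K · i = 3.637 × 0.007251 = 0.02638 m/day.
Seepage velocity v = q / n_e = 0.02638 / 0.15 = 0.1758 m/day.
Travel time t = L / v = 1710 / 0.1758 = 9724 days = 26.62 years.

26.6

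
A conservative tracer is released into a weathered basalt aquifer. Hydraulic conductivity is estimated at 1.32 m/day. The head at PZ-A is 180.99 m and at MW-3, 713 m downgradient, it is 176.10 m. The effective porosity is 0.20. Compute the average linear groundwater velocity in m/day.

Hydraulic gradient i = (180.99 − 176.10) / 713 = 4.89 / 713 = 0.006858.
Darcy flux q = K · i = 1.320 × 0.006858 = 0.009053 m/day.
Seepage velocity v = q / n_e = 0.009053 / 0.20 = 0.04527 m/day.

0.0453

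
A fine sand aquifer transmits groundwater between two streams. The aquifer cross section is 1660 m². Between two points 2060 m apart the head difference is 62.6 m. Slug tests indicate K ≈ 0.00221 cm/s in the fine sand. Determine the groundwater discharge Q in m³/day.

Convert K: 0.00221 cm/s × 864 = 1.909 m/day.
Hydraulic gradient i = Δh / L = 62.6 / 2060 = 0.03039.
Darcy's law: Q = K · A · i = 1.909 × 1660 × 0.03039 = 96.32 m³/day.

96.3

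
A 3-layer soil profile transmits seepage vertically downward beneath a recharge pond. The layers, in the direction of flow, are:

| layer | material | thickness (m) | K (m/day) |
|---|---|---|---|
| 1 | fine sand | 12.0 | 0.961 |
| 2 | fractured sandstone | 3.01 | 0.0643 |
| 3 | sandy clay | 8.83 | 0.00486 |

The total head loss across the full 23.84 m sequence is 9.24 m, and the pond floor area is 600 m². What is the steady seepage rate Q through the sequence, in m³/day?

2.95

Flow is perpendicular to layering, so the layers act in series and the equivalent K is the thickness-weighted harmonic mean.
Total thickness L = 12.0 + 3.01 + 8.83 = 23.84 m.
Σ(b_i/K_i) = 12.0/0.961 + 3.01/0.0643 + 8.83/0.00486 = 1876 d.
K_eq = L / Σ(b_i/K_i) = 23.84 / 1876 = 0.01271 m/day.
Q = K_eq · A · (Δh/L) = 0.01271 × 600 × (9.24/23.84) = 2.955 m³/day.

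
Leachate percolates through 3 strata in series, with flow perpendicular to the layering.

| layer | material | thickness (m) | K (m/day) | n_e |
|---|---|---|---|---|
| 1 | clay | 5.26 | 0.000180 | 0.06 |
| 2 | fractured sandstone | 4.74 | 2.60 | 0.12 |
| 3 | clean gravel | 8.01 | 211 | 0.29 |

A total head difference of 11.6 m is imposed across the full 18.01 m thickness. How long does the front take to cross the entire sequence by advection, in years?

With flow normal to the layers, continuity requires the same specific discharge q through every layer.
Σ(b_i/K_i) = 5.26/0.000180 + 4.74/2.60 + 8.01/211 = 29224 d.
q = Δh / Σ(b_i/K_i) = 11.6 / 29224 = 0.0003969 m/day.
In each layer the seepage velocity is v_i = q/n_i, so the layer transit time is t_i = b_i·n_i / q:
  layer 1 (clay): t_1 = 5.26 × 0.06 / 0.0003969 = 795.1 d
  layer 2 (fractured sandstone): t_2 = 4.74 × 0.12 / 0.0003969 = 1433 d
  layer 3 (clean gravel): t_3 = 8.01 × 0.29 / 0.0003969 = 5852 d
Total t = Σ t_i = 8080 days = 22.12 years.

22.1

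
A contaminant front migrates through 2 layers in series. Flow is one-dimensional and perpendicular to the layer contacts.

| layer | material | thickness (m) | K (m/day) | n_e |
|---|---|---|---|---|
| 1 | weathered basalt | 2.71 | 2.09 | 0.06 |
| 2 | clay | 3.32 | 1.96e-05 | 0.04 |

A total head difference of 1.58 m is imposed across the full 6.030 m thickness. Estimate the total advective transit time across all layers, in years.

With flow normal to the layers, continuity requires the same specific discharge q through every layer.
Σ(b_i/K_i) = 2.71/2.09 + 3.32/1.96e-05 = 1.694e+05 d.
q = Δh / Σ(b_i/K_i) = 1.58 / 1.694e+05 = 9.328e-06 m/day.
In each layer the seepage velocity is v_i = q/n_i, so the layer transit time is t_i = b_i·n_i / q:
  layer 1 (weathered basalt): t_1 = 2.71 × 0.06 / 9.328e-06 = 17432 d
  layer 2 (clay): t_2 = 3.32 × 0.04 / 9.328e-06 = 14237 d
Total t = Σ t_i = 31669 days = 86.71 years.

86.7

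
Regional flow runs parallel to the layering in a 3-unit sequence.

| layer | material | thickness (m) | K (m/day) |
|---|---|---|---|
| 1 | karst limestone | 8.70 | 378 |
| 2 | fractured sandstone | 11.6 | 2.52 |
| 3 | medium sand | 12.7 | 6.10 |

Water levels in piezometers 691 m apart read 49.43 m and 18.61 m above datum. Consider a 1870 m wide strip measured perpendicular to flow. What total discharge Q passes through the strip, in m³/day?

283000

Flow is parallel to layering, so each bed carries its own Darcy discharge and the transmissivities add.
Σ(K_i·b_i) = 378×8.70 + 2.52×11.6 + 6.10×12.7 = 3395 m²/day.
Hydraulic gradient i = (49.43 − 18.61) / 691 = 30.82 / 691 = 0.04460.
Q = Σ(K_i·b_i) · W · i = 3395 × 1870 × 0.04460 = 2.832e+05 m³/day.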